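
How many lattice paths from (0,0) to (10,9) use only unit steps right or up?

92378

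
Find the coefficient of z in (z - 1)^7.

7

The general term is C(7,j)·(z)^j·(-1)^(7-j); the z^1 term has j = 1.
C(7,1) = 7.
Coefficient = C(7,1) = 7.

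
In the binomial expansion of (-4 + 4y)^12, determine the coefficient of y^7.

-13287555072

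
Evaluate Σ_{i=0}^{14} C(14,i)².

40116600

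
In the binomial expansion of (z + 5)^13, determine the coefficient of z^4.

1396484375

The general term is C(13,j)·(z)^j·(5)^(13-j); the z^4 term has j = 4.
C(13,4) = 715.
Coefficient = C(13,4) · 5^9 = 715 · 1953125 = 1396484375.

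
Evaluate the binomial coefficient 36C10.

254186856

C(36,10) = (36·35·34·33·32·31·30·29·28·27) / 10! = 922393263052800 / 3628800 = 254186856.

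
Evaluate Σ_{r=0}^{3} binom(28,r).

3683

1 + 28 + 378 + 3276 = 3683.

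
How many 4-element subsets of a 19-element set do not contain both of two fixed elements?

3740

All 4-subsets: C(19,4) = 3876. Those containing both fixed elements: C(17,2) = 136.
3876 − 136 = 3740.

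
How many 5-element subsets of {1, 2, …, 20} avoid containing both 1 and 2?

14688

All 5-subsets: C(20,5) = 15504. Those containing both fixed elements: C(18,3) = 816.
15504 − 816 = 14688.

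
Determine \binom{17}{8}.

24310

C(17,8) = (17·16·15·14·13·12·11·10) / 8! = 980179200 / 40320 = 24310.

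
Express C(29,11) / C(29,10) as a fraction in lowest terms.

C(n,k+1)/C(n,k) = (n−k)/(k+1) = (29−10)/(10+1) = 19/11.

19/11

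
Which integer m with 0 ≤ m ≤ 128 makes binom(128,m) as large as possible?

64

C(128,m) is maximized at m = 128/2 = 64.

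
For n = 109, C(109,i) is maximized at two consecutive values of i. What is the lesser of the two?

For odd n = 109, C(109,i) peaks at i = (n−1)/2 and (n+1)/2; the lesser is 54.

54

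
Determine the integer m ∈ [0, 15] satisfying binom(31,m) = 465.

2

C(31,m) increases on 0 ≤ m ≤ 15. C(31,1) = 31 and C(31,2) = 465, so m = 2.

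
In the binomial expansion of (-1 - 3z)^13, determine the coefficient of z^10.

-16888014

The general term is C(13,j)·(-1)^j·(-3z)^(13-j); the z^10 term has j = 3.
C(13,3) = 286.
Coefficient = C(13,3) · (-1)^3 · (-3)^10 = 286 · (-1) · 59049 = -16888014.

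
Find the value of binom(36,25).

C(36,25) = C(36,11) by symmetry.
C(36,11) = (36·35·34·33·32·31·30·29·28·27·26) / 11! = 23982224839372800 / 39916800 = 600805296.

600805296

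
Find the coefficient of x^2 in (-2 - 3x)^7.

The general term is C(7,j)·(-2)^j·(-3x)^(7-j); the x^2 term has j = 5.
C(7,5) = 21.
Coefficient = C(7,5) · (-2)^5 · (-3)^2 = 21 · (-32) · 9 = -6048.

-6048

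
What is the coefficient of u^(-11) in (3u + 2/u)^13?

General term: C(13,j)·(3u)^j·(2/u)^(13-j), with u-exponent 1j − 1(13−j) = 2j − 13.
Set 2j − 13 = -11: j = 1.
C(13,1) = 13; 3^1 = 3; 2^12 = 4096.
Coefficient = 13 · 3 · 4096 = 159744.

159744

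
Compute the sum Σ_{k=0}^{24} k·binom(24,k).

Since k·C(24,k) = 24·C(23,k−1), the sum is 24·2^23 = 24·8388608 = 201326592.

201326592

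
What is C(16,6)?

8008

C(16,6) = (16·15·14·13·12·11) / 6! = 5765760 / 720 = 8008.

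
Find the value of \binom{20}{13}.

77520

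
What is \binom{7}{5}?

21

C(7,5) = C(7,2) by symmetry.
C(7,2) = (7·6) / 2! = 42 / 2 = 21.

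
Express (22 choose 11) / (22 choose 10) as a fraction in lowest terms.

C(n,k+1)/C(n,k) = (n−k)/(k+1) = (22−10)/(10+1) = 12/11.

12/11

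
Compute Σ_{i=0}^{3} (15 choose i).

1 + 15 + 105 + 455 = 576.

576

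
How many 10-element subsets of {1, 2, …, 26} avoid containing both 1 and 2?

All 10-subsets: C(26,10) = 5311735. Those containing both fixed elements: C(24,8) = 735471.
5311735 − 735471 = 4576264.

4576264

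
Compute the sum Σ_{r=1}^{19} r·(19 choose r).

Since r·C(19,r) = 19·C(18,r−1), the sum is 19·2^18 = 19·262144 = 4980736.

4980736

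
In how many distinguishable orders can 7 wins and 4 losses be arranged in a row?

330

Choose positions for the wins: C(11,7) = 330.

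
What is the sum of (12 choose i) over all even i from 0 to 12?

Half of (1+1)^12 + (1−1)^12 gives the even-index sum: 2^11 = 2048.

2048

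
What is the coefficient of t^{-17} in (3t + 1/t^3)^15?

14073345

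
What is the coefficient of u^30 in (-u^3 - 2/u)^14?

General term: C(14,j)·(-u^3)^j·(-2/u)^(14-j), with u-exponent 3j − 1(14−j) = 4j − 14.
Set 4j − 14 = 30: j = 11.
C(14,11) = 364; (-1)^11 = -1; (-2)^3 = -8.
Coefficient = 364 · (-1) · (-8) = 2912.

2912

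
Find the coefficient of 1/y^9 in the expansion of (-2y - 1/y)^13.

-312

General term: C(13,j)·(-2y)^j·(-1/y)^(13-j), with y-exponent 1j − 1(13−j) = 2j − 13.
Set 2j − 13 = -9: j = 2.
C(13,2) = 78; (-2)^2 = 4; (-1)^11 = -1.
Coefficient = 78 · 4 · (-1) = -312.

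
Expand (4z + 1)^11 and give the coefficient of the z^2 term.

The general term is C(11,j)·(4z)^j·(1)^(11-j); the z^2 term has j = 2.
C(11,2) = 55.
Coefficient = C(11,2) · 4^2 = 55 · 16 = 880.

880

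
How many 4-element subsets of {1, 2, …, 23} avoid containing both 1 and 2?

8645

All 4-subsets: C(23,4) = 8855. Those containing both fixed elements: C(21,2) = 210.
8855 − 210 = 8645.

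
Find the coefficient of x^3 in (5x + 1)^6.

2500

The general term is C(6,j)·(5x)^j·(1)^(6-j); the x^3 term has j = 3.
C(6,3) = 20.
Coefficient = C(6,3) · 5^3 = 20 · 125 = 2500.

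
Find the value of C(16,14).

120

C(16,14) = C(16,2) by symmetry.
C(16,2) = (16·15) / 2! = 240 / 2 = 120.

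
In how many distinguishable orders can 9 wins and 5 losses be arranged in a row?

Choose positions for the wins: C(14,9) = 2002.

2002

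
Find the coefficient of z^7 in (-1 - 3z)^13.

The general term is C(13,j)·(-1)^j·(-3z)^(13-j); the z^7 term has j = 6.
C(13,6) = 1716.
Coefficient = C(13,6) · (-3)^7 = 1716 · (-2187) = -3752892.

-3752892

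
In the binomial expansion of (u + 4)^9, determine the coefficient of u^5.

32256

The general term is C(9,j)·(u)^j·(4)^(9-j); the u^5 term has j = 5.
C(9,5) = 126.
Coefficient = C(9,5) · 4^4 = 126 · 256 = 32256.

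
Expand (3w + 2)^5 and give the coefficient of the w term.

The general term is C(5,j)·(3w)^j·(2)^(5-j); the w^1 term has j = 1.
C(5,1) = 5.
Coefficient = C(5,1) · 3^1 · 2^4 = 5 · 3 · 16 = 240.

240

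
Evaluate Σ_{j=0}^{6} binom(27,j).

397594

1 + 27 + 351 + 2925 + 17550 + 80730 + 296010 = 397594.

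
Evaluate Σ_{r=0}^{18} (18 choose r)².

Σ C(18,r)² is the coefficient of x^18 in (1+x)^18(1+x)^18 = (1+x)^36, i.e. C(36,18) = 9075135300.

9075135300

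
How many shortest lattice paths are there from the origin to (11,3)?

364

Each path is a sequence of 14 steps with 11 rights: C(14,11) = 364.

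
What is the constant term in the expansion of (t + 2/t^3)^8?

General term: C(8,j)·(t)^j·(2/t^3)^(8-j), with t-exponent 1j − 3(8−j) = 4j − 24.
Set 4j − 24 = 0: j = 6.
C(8,6) = 28; 1^6 = 1; 2^2 = 4.
Coefficient = 28 · 1 · 4 = 112.

112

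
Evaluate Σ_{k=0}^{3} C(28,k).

3683

1 + 28 + 378 + 3276 = 3683.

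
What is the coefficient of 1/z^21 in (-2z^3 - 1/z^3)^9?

General term: C(9,j)·(-2z^3)^j·(-1/z^3)^(9-j), with z-exponent 3j − 3(9−j) = 6j − 27.
Set 6j − 27 = -21: j = 1.
C(9,1) = 9; (-2)^1 = -2; (-1)^8 = 1.
Coefficient = 9 · (-2) · 1 = -18.

-18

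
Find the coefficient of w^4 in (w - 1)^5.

The general term is C(5,j)·(w)^j·(-1)^(5-j); the w^4 term has j = 4.
C(5,4) = 5.
Coefficient = C(5,4) · (-1)^1 = 5 · (-1) = -5.

-5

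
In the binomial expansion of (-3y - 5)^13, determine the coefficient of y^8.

The general term is C(13,j)·(-3y)^j·(-5)^(13-j); the y^8 term has j = 8.
C(13,8) = 1287.
Coefficient = C(13,8) · (-3)^8 · (-5)^5 = 1287 · 6561 · (-3125) = -26387521875.

-26387521875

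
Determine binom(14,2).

91

C(14,2) = (14·13) / 2! = 182 / 2 = 91.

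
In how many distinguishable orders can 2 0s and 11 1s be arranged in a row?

Choose positions for the 0s: C(13,2) = 78.

78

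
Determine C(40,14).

23206929840

C(40,14) = (40·39·38·37·36·35·34·33·32·31·30·29·28·27) / 14! = 2023140487449489408000 / 87178291200 = 23206929840.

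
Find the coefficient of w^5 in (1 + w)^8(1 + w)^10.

8568

(1 + w)^8(1 + w)^10 = (1 + w)^18, so the coefficient of w^5 is C(18,5)·1^5 = 8568·1 = 8568.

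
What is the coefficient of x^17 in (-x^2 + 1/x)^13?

General term: C(13,j)·(-x^2)^j·(1/x)^(13-j), with x-exponent 2j − 1(13−j) = 3j − 13.
Set 3j − 13 = 17: j = 10.
C(13,10) = 286; (-1)^10 = 1; 1^3 = 1.
Coefficient = 286 · 1 · 1 = 286.

286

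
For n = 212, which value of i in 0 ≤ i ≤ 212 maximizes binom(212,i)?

C(212,i) is maximized at i = 212/2 = 106.

106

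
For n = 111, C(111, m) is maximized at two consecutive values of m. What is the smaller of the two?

For odd n = 111, C(111,m) peaks at m = (n−1)/2 and (n+1)/2; the smaller is 55.

55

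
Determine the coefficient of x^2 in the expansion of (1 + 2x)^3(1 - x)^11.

1

Coefficient of x^2 = Σ_{j} C(3,j)·2^j·C(11,2-j)·(-1)^(2-j) for j from 0 to 2.
= 55 + (-66) + 12 = 1.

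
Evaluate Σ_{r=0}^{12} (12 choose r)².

2704156

By Vandermonde's identity, Σ C(12,r)² = C(24,12) = 2704156.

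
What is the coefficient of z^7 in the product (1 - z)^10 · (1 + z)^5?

-45

Coefficient of z^7 = Σ_{j} C(10,j)·(-1)^j·C(5,7-j)·1^(7-j) for j from 2 to 7.
= 45 + (-600) + 2100 + (-2520) + 1050 + (-120) = -45.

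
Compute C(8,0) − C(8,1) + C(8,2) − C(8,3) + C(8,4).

The partial alternating sum Σ_{k=0}^{4} (−1)^k C(8,k) = (−1)^4 C(7,4) = 35.

35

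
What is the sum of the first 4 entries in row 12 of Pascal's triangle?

1 + 12 + 66 + 220 = 299.

299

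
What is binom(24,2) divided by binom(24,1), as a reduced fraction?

23/2

C(n,k+1)/C(n,k) = (n−k)/(k+1) = (24−1)/(1+1) = 23/2.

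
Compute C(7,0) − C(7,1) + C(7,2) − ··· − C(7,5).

The partial alternating sum Σ_{k=0}^{5} (−1)^k C(7,k) = (−1)^5 C(6,5) = -6.

-6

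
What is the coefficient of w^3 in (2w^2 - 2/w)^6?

General term: C(6,j)·(2w^2)^j·(-2/w)^(6-j), with w-exponent 2j − 1(6−j) = 3j − 6.
Set 3j − 6 = 3: j = 3.
C(6,3) = 20; 2^3 = 8; (-2)^3 = -8.
Coefficient = 20 · 8 · (-8) = -1280.

-1280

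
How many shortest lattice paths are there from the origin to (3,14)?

680

Each path is a sequence of 17 steps with 3 rights: C(17,3) = 680.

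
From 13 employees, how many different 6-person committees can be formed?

This is C(13,6) = 1716.

1716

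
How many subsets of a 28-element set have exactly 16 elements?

30421755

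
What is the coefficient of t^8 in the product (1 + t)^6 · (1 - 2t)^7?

-684

Coefficient of t^8 = Σ_{j} C(6,j)·1^j·C(7,8-j)·(-2)^(8-j) for j from 1 to 6.
= (-768) + 6720 + (-13440) + 8400 + (-1680) + 84 = -684.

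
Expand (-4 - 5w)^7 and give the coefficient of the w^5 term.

The general term is C(7,j)·(-4)^j·(-5w)^(7-j); the w^5 term has j = 2.
C(7,2) = 21.
Coefficient = C(7,2) · (-4)^2 · (-5)^5 = 21 · 16 · (-3125) = -1050000.

-1050000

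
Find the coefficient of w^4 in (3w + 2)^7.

22680

The general term is C(7,j)·(3w)^j·(2)^(7-j); the w^4 term has j = 4.
C(7,4) = 35.
Coefficient = C(7,4) · 3^4 · 2^3 = 35 · 81 · 8 = 22680.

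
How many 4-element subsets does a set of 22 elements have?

7315

C(22,4) = (22·21·20·19) / 4! = 175560 / 24 = 7315.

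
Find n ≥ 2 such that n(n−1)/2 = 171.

19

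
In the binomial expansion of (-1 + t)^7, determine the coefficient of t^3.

35

The general term is C(7,j)·(-1)^j·(t)^(7-j); the t^3 term has j = 4.
C(7,4) = 35.
Coefficient = C(7,4) = 35.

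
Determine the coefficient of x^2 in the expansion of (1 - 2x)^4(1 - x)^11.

167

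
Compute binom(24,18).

134596

C(24,18) = C(24,6) by symmetry.
C(24,6) = (24·23·22·21·20·19) / 6! = 96909120 / 720 = 134596.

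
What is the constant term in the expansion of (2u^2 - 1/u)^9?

672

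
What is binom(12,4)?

495

C(12,4) = (12·11·10·9) / 4! = 11880 / 24 = 495.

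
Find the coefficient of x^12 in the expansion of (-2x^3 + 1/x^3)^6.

-192

General term: C(6,j)·(-2x^3)^j·(1/x^3)^(6-j), with x-exponent 3j − 3(6−j) = 6j − 18.
Set 6j − 18 = 12: j = 5.
C(6,5) = 6; (-2)^5 = -32; 1^1 = 1.
Coefficient = 6 · (-32) · 1 = -192.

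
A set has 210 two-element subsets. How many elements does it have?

n(n−1)/2 = 210 ⇒ n(n−1) = 420. Since 21·20 = 420, n = 21.

21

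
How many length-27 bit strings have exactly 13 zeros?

Choose the 13 positions: C(27,13) = 20058300.

20058300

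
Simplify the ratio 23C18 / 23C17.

1/3

C(n,k+1)/C(n,k) = (n−k)/(k+1) = (23−17)/(17+1) = 6/18 = 1/3.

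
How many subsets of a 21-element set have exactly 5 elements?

Choose the 5 positions: C(21,5) = 20349.

20349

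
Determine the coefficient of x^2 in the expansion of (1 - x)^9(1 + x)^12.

-6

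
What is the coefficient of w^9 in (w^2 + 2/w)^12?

General term: C(12,j)·(w^2)^j·(2/w)^(12-j), with w-exponent 2j − 1(12−j) = 3j − 12.
Set 3j − 12 = 9: j = 7.
C(12,7) = 792; 1^7 = 1; 2^5 = 32.
Coefficient = 792 · 1 · 32 = 25344.

25344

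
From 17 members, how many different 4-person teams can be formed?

2380

This is C(17,4) = 2380.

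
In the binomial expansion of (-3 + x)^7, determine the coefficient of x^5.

The general term is C(7,j)·(-3)^j·(x)^(7-j); the x^5 term has j = 2.
C(7,2) = 21.
Coefficient = C(7,2) · (-3)^2 = 21 · 9 = 189.

189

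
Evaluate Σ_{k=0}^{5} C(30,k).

1 + 30 + 435 + 4060 + 27405 + 142506 = 174437.

174437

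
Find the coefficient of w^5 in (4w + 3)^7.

193536

The general term is C(7,j)·(4w)^j·(3)^(7-j); the w^5 term has j = 5.
C(7,5) = 21.
Coefficient = C(7,5) · 4^5 · 3^2 = 21 · 1024 · 9 = 193536.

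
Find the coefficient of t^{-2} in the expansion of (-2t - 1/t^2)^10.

General term: C(10,j)·(-2t)^j·(-1/t^2)^(10-j), with t-exponent 1j − 2(10−j) = 3j − 20.
Set 3j − 20 = -2: j = 6.
C(10,6) = 210; (-2)^6 = 64; (-1)^4 = 1.
Coefficient = 210 · 64 · 1 = 13440.

13440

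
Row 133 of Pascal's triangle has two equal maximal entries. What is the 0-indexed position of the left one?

For odd n = 133, C(133,j) peaks at j = (n−1)/2 and (n+1)/2; the smaller is 66.

66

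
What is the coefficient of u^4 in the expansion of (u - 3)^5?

The general term is C(5,j)·(u)^j·(-3)^(5-j); the u^4 term has j = 4.
C(5,4) = 5.
Coefficient = C(5,4) · (-3)^1 = 5 · (-3) = -15.

-15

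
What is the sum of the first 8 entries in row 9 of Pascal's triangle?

502

1 + 9 + 36 + 84 + 126 + 126 + 84 + 36 = 502.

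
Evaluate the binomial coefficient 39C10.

635745396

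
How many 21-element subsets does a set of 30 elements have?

14307150

C(30,21) = C(30,9) by symmetry.
C(30,9) = (30·29·28·27·26·25·24·23·22) / 9! = 5191778592000 / 362880 = 14307150.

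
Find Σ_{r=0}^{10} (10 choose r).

Setting x = 1 in (1+x)^10 gives Σ C(10,r) = 2^10 = 1024.

1024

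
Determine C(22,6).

C(22,6) = (22·21·20·19·18·17) / 6! = 53721360 / 720 = 74613.

74613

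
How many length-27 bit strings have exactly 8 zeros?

2220075

Choose the 8 positions: C(27,8) = 2220075.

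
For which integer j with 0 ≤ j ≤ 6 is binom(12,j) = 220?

3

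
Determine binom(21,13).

203490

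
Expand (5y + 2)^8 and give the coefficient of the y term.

5120

The general term is C(8,j)·(5y)^j·(2)^(8-j); the y^1 term has j = 1.
C(8,1) = 8.
Coefficient = C(8,1) · 5^1 · 2^7 = 8 · 5 · 128 = 5120.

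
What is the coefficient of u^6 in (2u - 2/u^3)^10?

General term: C(10,j)·(2u)^j·(-2/u^3)^(10-j), with u-exponent 1j − 3(10−j) = 4j − 30.
Set 4j − 30 = 6: j = 9.
C(10,9) = 10; 2^9 = 512; (-2)^1 = -2.
Coefficient = 10 · 512 · (-2) = -10240.

-10240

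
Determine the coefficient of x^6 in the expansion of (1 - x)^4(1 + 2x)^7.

Coefficient of x^6 = Σ_{j} C(4,j)·(-1)^j·C(7,6-j)·2^(6-j) for j from 0 to 4.
= 448 + (-2688) + 3360 + (-1120) + 84 = 84.

84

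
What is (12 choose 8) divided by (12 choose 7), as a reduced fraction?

5/8

C(n,k+1)/C(n,k) = (n−k)/(k+1) = (12−7)/(7+1) = 5/8.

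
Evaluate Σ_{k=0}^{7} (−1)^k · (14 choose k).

The partial alternating sum Σ_{k=0}^{7} (−1)^k C(14,k) = (−1)^7 C(13,7) = -1716.

-1716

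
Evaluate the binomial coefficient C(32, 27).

C(32,27) = C(32,5) by symmetry.
C(32,5) = (32·31·30·29·28) / 5! = 24165120 / 120 = 201376.

201376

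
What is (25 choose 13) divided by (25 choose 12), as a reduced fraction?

1

C(n,k+1)/C(n,k) = (n−k)/(k+1) = (25−12)/(12+1) = 13/13 = 1.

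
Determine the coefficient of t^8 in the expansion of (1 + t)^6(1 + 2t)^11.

1122220

Coefficient of t^8 = Σ_{j} C(6,j)·1^j·C(11,8-j)·2^(8-j) for j from 0 to 6.
= 42240 + 253440 + 443520 + 295680 + 79200 + 7920 + 220 = 1122220.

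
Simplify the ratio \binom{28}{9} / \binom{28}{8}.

C(n,k+1)/C(n,k) = (n−k)/(k+1) = (28−8)/(8+1) = 20/9.

20/9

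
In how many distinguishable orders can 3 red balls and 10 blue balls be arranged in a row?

Choose positions for the red balls: C(13,3) = 286.

286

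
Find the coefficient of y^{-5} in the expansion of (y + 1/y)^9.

36

General term: C(9,j)·(y)^j·(1/y)^(9-j), with y-exponent 1j − 1(9−j) = 2j − 9.
Set 2j − 9 = -5: j = 2.
C(9,2) = 36; 1^2 = 1; 1^7 = 1.
Coefficient = 36 · 1 · 1 = 36.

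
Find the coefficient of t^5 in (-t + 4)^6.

The general term is C(6,j)·(-t)^j·(4)^(6-j); the t^5 term has j = 5.
C(6,5) = 6.
Coefficient = C(6,5) · (-1)^5 · 4^1 = 6 · (-1) · 4 = -24.

-24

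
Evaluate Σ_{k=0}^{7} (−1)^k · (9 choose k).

-8

The partial alternating sum Σ_{k=0}^{7} (−1)^k C(9,k) = (−1)^7 C(8,7) = -8.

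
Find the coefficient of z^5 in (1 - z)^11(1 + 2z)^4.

-198

Coefficient of z^5 = Σ_{j} C(11,j)·(-1)^j·C(4,5-j)·2^(5-j) for j from 1 to 5.
= (-176) + 1760 + (-3960) + 2640 + (-462) = -198.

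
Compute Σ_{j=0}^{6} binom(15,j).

1 + 15 + 105 + 455 + 1365 + 3003 + 5005 = 9949.

9949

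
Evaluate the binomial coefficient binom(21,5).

C(21,5) = (21·20·19·18·17) / 5! = 2441880 / 120 = 20349.

20349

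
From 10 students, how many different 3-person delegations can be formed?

This is C(10,3) = 120.

120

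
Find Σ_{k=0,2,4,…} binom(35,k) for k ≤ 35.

Half of (1+1)^35 + (1−1)^35 gives the even-index sum: 2^34 = 17179869184.

17179869184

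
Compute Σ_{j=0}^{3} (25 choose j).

2626

1 + 25 + 300 + 2300 = 2626.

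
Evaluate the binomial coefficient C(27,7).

888030

C(27,7) = (27·26·25·24·23·22·21) / 7! = 4475671200 / 5040 = 888030.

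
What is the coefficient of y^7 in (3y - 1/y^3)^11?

General term: C(11,j)·(3y)^j·(-1/y^3)^(11-j), with y-exponent 1j − 3(11−j) = 4j − 33.
Set 4j − 33 = 7: j = 10.
C(11,10) = 11; 3^10 = 59049; (-1)^1 = -1.
Coefficient = 11 · 59049 · (-1) = -649539.

-649539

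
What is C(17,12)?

6188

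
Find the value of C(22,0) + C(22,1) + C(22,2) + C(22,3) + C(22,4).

1 + 22 + 231 + 1540 + 7315 = 9109.

9109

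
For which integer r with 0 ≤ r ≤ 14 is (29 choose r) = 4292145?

C(29,r) increases on 0 ≤ r ≤ 14. C(29,7) = 1560780 and C(29,8) = 4292145, so r = 8.

8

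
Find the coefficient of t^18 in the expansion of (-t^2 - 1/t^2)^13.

-78

General term: C(13,j)·(-t^2)^j·(-1/t^2)^(13-j), with t-exponent 2j − 2(13−j) = 4j − 26.
Set 4j − 26 = 18: j = 11.
C(13,11) = 78; (-1)^11 = -1; (-1)^2 = 1.
Coefficient = 78 · (-1) · 1 = -78.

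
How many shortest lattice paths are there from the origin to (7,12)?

Each path is a sequence of 19 steps with 7 rights: C(19,7) = 50388.

50388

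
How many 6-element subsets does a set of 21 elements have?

54264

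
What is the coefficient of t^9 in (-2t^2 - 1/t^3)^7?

-448

General term: C(7,j)·(-2t^2)^j·(-1/t^3)^(7-j), with t-exponent 2j − 3(7−j) = 5j − 21.
Set 5j − 21 = 9: j = 6.
C(7,6) = 7; (-2)^6 = 64; (-1)^1 = -1.
Coefficient = 7 · 64 · (-1) = -448.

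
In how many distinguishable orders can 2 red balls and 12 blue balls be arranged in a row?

91

Choose positions for the red balls: C(14,2) = 91.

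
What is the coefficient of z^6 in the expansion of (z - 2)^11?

-14784

The general term is C(11,j)·(z)^j·(-2)^(11-j); the z^6 term has j = 6.
C(11,6) = 462.
Coefficient = C(11,6) · (-2)^5 = 462 · (-32) = -14784.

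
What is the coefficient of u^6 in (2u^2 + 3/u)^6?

2160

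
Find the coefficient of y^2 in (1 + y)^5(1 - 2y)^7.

24

Coefficient of y^2 = Σ_{j} C(5,j)·1^j·C(7,2-j)·(-2)^(2-j) for j from 0 to 2.
= 84 + (-70) + 10 = 24.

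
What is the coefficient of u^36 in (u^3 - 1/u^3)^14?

General term: C(14,j)·(u^3)^j·(-1/u^3)^(14-j), with u-exponent 3j − 3(14−j) = 6j − 42.
Set 6j − 42 = 36: j = 13.
C(14,13) = 14; 1^13 = 1; (-1)^1 = -1.
Coefficient = 14 · 1 · (-1) = -14.

-14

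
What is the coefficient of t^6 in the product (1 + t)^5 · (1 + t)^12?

12376

(1 + t)^5(1 + t)^12 = (1 + t)^17, so the coefficient of t^6 is C(17,6)·1^6 = 12376·1 = 12376.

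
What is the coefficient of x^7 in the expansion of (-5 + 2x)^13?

The general term is C(13,j)·(-5)^j·(2x)^(13-j); the x^7 term has j = 6.
C(13,6) = 1716.
Coefficient = C(13,6) · (-5)^6 · 2^7 = 1716 · 15625 · 128 = 3432000000.

3432000000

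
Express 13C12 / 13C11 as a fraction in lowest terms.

C(n,k+1)/C(n,k) = (n−k)/(k+1) = (13−11)/(11+1) = 2/12 = 1/6.

1/6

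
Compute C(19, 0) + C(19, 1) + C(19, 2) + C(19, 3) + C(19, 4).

1 + 19 + 171 + 969 + 3876 = 5036.

5036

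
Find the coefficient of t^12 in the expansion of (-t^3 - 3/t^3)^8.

252

General term: C(8,j)·(-t^3)^j·(-3/t^3)^(8-j), with t-exponent 3j − 3(8−j) = 6j − 24.
Set 6j − 24 = 12: j = 6.
C(8,6) = 28; (-1)^6 = 1; (-3)^2 = 9.
Coefficient = 28 · 1 · 9 = 252.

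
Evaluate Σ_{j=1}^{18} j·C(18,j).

2359296

Since j·C(18,j) = 18·C(17,j−1), the sum is 18·2^17 = 18·131072 = 2359296.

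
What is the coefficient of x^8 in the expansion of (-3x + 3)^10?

The general term is C(10,j)·(-3x)^j·(3)^(10-j); the x^8 term has j = 8.
C(10,8) = 45.
Coefficient = C(10,8) · (-3)^8 · 3^2 = 45 · 6561 · 9 = 2657205.

2657205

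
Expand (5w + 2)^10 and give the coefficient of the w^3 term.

The general term is C(10,j)·(5w)^j·(2)^(10-j); the w^3 term has j = 3.
C(10,3) = 120.
Coefficient = C(10,3) · 5^3 · 2^7 = 120 · 125 · 128 = 1920000.

1920000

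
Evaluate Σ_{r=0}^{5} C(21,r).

27896

1 + 21 + 210 + 1330 + 5985 + 20349 = 27896.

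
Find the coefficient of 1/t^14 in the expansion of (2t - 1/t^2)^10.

General term: C(10,j)·(2t)^j·(-1/t^2)^(10-j), with t-exponent 1j − 2(10−j) = 3j − 20.
Set 3j − 20 = -14: j = 2.
C(10,2) = 45; 2^2 = 4; (-1)^8 = 1.
Coefficient = 45 · 4 · 1 = 180.

180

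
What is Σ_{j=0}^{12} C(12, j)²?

By Vandermonde's identity, Σ C(12,j)² = C(24,12) = 2704156.

2704156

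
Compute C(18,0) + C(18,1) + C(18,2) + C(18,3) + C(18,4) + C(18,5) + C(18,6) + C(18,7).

63004

1 + 18 + 153 + 816 + 3060 + 8568 + 18564 + 31824 = 63004.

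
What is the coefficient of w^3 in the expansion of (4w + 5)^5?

The general term is C(5,j)·(4w)^j·(5)^(5-j); the w^3 term has j = 3.
C(5,3) = 10.
Coefficient = C(5,3) · 4^3 · 5^2 = 10 · 64 · 25 = 16000.

16000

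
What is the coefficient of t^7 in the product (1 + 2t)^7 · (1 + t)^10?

Coefficient of t^7 = Σ_{j} C(7,j)·2^j·C(10,7-j)·1^(7-j) for j from 0 to 7.
= 120 + 2940 + 21168 + 58800 + 67200 + 30240 + 4480 + 128 = 185076.

185076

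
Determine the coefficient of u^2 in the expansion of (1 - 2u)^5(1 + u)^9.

Coefficient of u^2 = Σ_{j} C(5,j)·(-2)^j·C(9,2-j)·1^(2-j) for j from 0 to 2.
= 36 + (-90) + 40 = -14.

-14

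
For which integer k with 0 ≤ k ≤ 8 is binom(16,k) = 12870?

C(16,k) increases on 0 ≤ k ≤ 8. C(16,7) = 11440 and C(16,8) = 12870, so k = 8.

8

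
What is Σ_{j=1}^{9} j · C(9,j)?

Since j·C(9,j) = 9·C(8,j−1), the sum is 9·2^8 = 9·256 = 2304.

2304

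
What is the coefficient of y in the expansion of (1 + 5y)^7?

35

The general term is C(7,j)·(1)^j·(5y)^(7-j); the y^1 term has j = 6.
C(7,6) = 7.
Coefficient = C(7,6) · 5^1 = 7 · 5 = 35.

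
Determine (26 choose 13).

10400600

C(26,13) = (26·25·24·23·22·21·20·19·18·17·16·15·14) / 13! = 64764752532480000 / 6227020800 = 10400600.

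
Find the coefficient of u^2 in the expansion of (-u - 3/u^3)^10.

General term: C(10,j)·(-u)^j·(-3/u^3)^(10-j), with u-exponent 1j − 3(10−j) = 4j − 30.
Set 4j − 30 = 2: j = 8.
C(10,8) = 45; (-1)^8 = 1; (-3)^2 = 9.
Coefficient = 45 · 1 · 9 = 405.

405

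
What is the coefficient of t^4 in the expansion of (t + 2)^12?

126720

The general term is C(12,j)·(t)^j·(2)^(12-j); the t^4 term has j = 4.
C(12,4) = 495.
Coefficient = C(12,4) · 2^8 = 495 · 256 = 126720.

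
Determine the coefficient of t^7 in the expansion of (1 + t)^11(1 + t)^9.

77520

Coefficient of t^7 = Σ_{j} C(11,j)·C(9,7-j) for j from 0 to 7.
= 36 + 924 + 6930 + 20790 + 27720 + 16632 + 4158 + 330 = 77520.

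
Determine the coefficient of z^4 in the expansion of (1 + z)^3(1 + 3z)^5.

Coefficient of z^4 = Σ_{j} C(3,j)·1^j·C(5,4-j)·3^(4-j) for j from 0 to 3.
= 405 + 810 + 270 + 15 = 1500.

1500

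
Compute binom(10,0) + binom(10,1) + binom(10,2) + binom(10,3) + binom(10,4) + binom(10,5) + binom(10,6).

1 + 10 + 45 + 120 + 210 + 252 + 210 = 848.

848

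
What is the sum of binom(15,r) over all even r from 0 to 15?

16384

Half of (1+1)^15 + (1−1)^15 gives the even-index sum: 2^14 = 16384.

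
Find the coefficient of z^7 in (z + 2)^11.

5280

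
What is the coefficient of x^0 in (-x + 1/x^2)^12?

495

General term: C(12,j)·(-x)^j·(1/x^2)^(12-j), with x-exponent 1j − 2(12−j) = 3j − 24.
Set 3j − 24 = 0: j = 8.
C(12,8) = 495; (-1)^8 = 1; 1^4 = 1.
Coefficient = 495 · 1 · 1 = 495.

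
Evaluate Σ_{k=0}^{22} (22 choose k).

4194304

The entries of row 22 sum to 2^22 = 4194304.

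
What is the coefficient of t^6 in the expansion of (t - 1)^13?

-1716

The general term is C(13,j)·(t)^j·(-1)^(13-j); the t^6 term has j = 6.
C(13,6) = 1716.
Coefficient = C(13,6) · (-1)^7 = 1716 · (-1) = -1716.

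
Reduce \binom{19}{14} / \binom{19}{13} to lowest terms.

C(n,k+1)/C(n,k) = (n−k)/(k+1) = (19−13)/(13+1) = 6/14 = 3/7.

3/7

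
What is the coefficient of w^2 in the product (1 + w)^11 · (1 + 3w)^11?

Coefficient of w^2 = Σ_{j} C(11,j)·1^j·C(11,2-j)·3^(2-j) for j from 0 to 2.
= 495 + 363 + 55 = 913.

913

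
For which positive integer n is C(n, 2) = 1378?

n(n−1)/2 = 1378 ⇒ n(n−1) = 2756. Since 53·52 = 2756, n = 53.

53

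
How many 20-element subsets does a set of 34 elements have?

1391975640

C(34,20) = C(34,14) by symmetry.
C(34,14) = (34·33·32·31·30·29·28·27·26·25·24·23·22·21) / 14! = 121350057687226368000 / 87178291200 = 1391975640.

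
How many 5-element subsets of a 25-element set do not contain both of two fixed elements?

51359

All 5-subsets: C(25,5) = 53130. Those containing both fixed elements: C(23,3) = 1771.
53130 − 1771 = 51359.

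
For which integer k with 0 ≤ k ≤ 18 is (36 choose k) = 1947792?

6

C(36,k) increases on 0 ≤ k ≤ 18. C(36,5) = 376992 and C(36,6) = 1947792, so k = 6.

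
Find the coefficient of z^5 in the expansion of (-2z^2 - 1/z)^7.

-560

General term: C(7,j)·(-2z^2)^j·(-1/z)^(7-j), with z-exponent 2j − 1(7−j) = 3j − 7.
Set 3j − 7 = 5: j = 4.
C(7,4) = 35; (-2)^4 = 16; (-1)^3 = -1.
Coefficient = 35 · 16 · (-1) = -560.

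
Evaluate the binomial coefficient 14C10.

1001

C(14,10) = C(14,4) by symmetry.
C(14,4) = (14·13·12·11) / 4! = 24024 / 24 = 1001.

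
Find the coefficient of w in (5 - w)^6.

The general term is C(6,j)·(5)^j·(-w)^(6-j); the w^1 term has j = 5.
C(6,5) = 6.
Coefficient = C(6,5) · 5^5 · (-1)^1 = 6 · 3125 · (-1) = -18750.

-18750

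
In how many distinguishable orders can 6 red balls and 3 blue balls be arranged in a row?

84

Choose positions for the red balls: C(9,6) = 84.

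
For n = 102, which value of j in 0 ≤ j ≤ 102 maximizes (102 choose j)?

C(102,j) is maximized at j = 102/2 = 51.

51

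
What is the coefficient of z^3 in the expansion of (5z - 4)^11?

1351680000

The general term is C(11,j)·(5z)^j·(-4)^(11-j); the z^3 term has j = 3.
C(11,3) = 165.
Coefficient = C(11,3) · 5^3 · (-4)^8 = 165 · 125 · 65536 = 1351680000.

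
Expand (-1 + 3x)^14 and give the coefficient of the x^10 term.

The general term is C(14,j)·(-1)^j·(3x)^(14-j); the x^10 term has j = 4.
C(14,4) = 1001.
Coefficient = C(14,4) · 3^10 = 1001 · 59049 = 59108049.

59108049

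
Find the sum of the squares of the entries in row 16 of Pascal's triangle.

Σ C(16,i)² is the coefficient of x^16 in (1+x)^16(1+x)^16 = (1+x)^32, i.e. C(32,16) = 601080390.

601080390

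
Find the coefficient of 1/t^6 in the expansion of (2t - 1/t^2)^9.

General term: C(9,j)·(2t)^j·(-1/t^2)^(9-j), with t-exponent 1j − 2(9−j) = 3j − 18.
Set 3j − 18 = -6: j = 4.
C(9,4) = 126; 2^4 = 16; (-1)^5 = -1.
Coefficient = 126 · 16 · (-1) = -2016.

-2016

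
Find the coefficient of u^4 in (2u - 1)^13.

-11440

The general term is C(13,j)·(2u)^j·(-1)^(13-j); the u^4 term has j = 4.
C(13,4) = 715.
Coefficient = C(13,4) · 2^4 · (-1)^9 = 715 · 16 · (-1) = -11440.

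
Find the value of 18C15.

C(18,15) = C(18,3) by symmetry.
C(18,3) = (18·17·16) / 3! = 4896 / 6 = 816.

816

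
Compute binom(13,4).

715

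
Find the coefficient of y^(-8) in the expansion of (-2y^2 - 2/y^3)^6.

960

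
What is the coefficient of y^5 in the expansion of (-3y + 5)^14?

-950167968750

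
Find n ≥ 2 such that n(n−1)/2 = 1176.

n(n−1)/2 = 1176 ⇒ n(n−1) = 2352. Since 49·48 = 2352, n = 49.

49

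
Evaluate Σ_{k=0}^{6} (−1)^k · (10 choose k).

84

The partial alternating sum Σ_{k=0}^{6} (−1)^k C(10,k) = (−1)^6 C(9,6) = 84.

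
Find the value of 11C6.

462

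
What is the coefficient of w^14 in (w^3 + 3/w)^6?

18

General term: C(6,j)·(w^3)^j·(3/w)^(6-j), with w-exponent 3j − 1(6−j) = 4j − 6.
Set 4j − 6 = 14: j = 5.
C(6,5) = 6; 1^5 = 1; 3^1 = 3.
Coefficient = 6 · 1 · 3 = 18.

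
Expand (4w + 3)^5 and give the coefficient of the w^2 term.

4320

The general term is C(5,j)·(4w)^j·(3)^(5-j); the w^2 term has j = 2.
C(5,2) = 10.
Coefficient = C(5,2) · 4^2 · 3^3 = 10 · 16 · 27 = 4320.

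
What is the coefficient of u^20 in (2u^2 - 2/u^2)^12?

-49152

General term: C(12,j)·(2u^2)^j·(-2/u^2)^(12-j), with u-exponent 2j − 2(12−j) = 4j − 24.
Set 4j − 24 = 20: j = 11.
C(12,11) = 12; 2^11 = 2048; (-2)^1 = -2.
Coefficient = 12 · 2048 · (-2) = -49152.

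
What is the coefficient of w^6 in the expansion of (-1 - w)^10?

210

The general term is C(10,j)·(-1)^j·(-w)^(10-j); the w^6 term has j = 4.
C(10,4) = 210.
Coefficient = C(10,4) = 210.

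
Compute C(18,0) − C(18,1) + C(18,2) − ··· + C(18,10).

19448

The partial alternating sum Σ_{k=0}^{10} (−1)^k C(18,k) = (−1)^10 C(17,10) = 19448.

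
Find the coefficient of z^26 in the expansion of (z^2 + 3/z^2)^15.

General term: C(15,j)·(z^2)^j·(3/z^2)^(15-j), with z-exponent 2j − 2(15−j) = 4j − 30.
Set 4j − 30 = 26: j = 14.
C(15,14) = 15; 1^14 = 1; 3^1 = 3.
Coefficient = 15 · 1 · 3 = 45.

45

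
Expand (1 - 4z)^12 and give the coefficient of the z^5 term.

The general term is C(12,j)·(1)^j·(-4z)^(12-j); the z^5 term has j = 7.
C(12,7) = 792.
Coefficient = C(12,7) · (-4)^5 = 792 · (-1024) = -811008.

-811008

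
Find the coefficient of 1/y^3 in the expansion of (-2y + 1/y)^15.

320320

General term: C(15,j)·(-2y)^j·(1/y)^(15-j), with y-exponent 1j − 1(15−j) = 2j − 15.
Set 2j − 15 = -3: j = 6.
C(15,6) = 5005; (-2)^6 = 64; 1^9 = 1.
Coefficient = 5005 · 64 · 1 = 320320.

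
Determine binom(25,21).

12650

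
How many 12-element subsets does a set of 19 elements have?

50388

C(19,12) = C(19,7) by symmetry.
C(19,7) = (19·18·17·16·15·14·13) / 7! = 253955520 / 5040 = 50388.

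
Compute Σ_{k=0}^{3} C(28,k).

3683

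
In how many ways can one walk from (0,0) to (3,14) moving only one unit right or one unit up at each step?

Each path is a sequence of 17 steps with 3 rights: C(17,3) = 680.

680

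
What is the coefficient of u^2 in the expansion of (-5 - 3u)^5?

-11250

The general term is C(5,j)·(-5)^j·(-3u)^(5-j); the u^2 term has j = 3.
C(5,3) = 10.
Coefficient = C(5,3) · (-5)^3 · (-3)^2 = 10 · (-125) · 9 = -11250.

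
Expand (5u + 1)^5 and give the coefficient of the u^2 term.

250

The general term is C(5,j)·(5u)^j·(1)^(5-j); the u^2 term has j = 2.
C(5,2) = 10.
Coefficient = C(5,2) · 5^2 = 10 · 25 = 250.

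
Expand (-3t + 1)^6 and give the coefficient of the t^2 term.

135

The general term is C(6,j)·(-3t)^j·(1)^(6-j); the t^2 term has j = 2.
C(6,2) = 15.
Coefficient = C(6,2) · (-3)^2 = 15 · 9 = 135.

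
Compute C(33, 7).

4272048

C(33,7) = (33·32·31·30·29·28·27) / 7! = 21531121920 / 5040 = 4272048.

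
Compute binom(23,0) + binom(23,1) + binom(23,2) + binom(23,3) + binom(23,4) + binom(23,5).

1 + 23 + 253 + 1771 + 8855 + 33649 = 44552.

44552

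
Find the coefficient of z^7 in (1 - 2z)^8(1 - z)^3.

-12896

Coefficient of z^7 = Σ_{j} C(8,j)·(-2)^j·C(3,7-j)·(-1)^(7-j) for j from 4 to 7.
= (-1120) + (-5376) + (-5376) + (-1024) = -12896.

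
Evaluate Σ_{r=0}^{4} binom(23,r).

10903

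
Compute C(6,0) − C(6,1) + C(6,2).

The partial alternating sum Σ_{k=0}^{2} (−1)^k C(6,k) = (−1)^2 C(5,2) = 10.

10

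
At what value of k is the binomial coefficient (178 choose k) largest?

C(178,k) is maximized at k = 178/2 = 89.

89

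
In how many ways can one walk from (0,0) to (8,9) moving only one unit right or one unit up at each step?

24310

Each path is a sequence of 17 steps with 8 rights: C(17,8) = 24310.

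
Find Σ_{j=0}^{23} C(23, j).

8388608

The entries of row 23 sum to 2^23 = 8388608.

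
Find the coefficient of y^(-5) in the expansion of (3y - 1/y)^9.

General term: C(9,j)·(3y)^j·(-1/y)^(9-j), with y-exponent 1j − 1(9−j) = 2j − 9.
Set 2j − 9 = -5: j = 2.
C(9,2) = 36; 3^2 = 9; (-1)^7 = -1.
Coefficient = 36 · 9 · (-1) = -324.

-324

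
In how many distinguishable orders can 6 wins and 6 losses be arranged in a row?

Choose positions for the wins: C(12,6) = 924.

924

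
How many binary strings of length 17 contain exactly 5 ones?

6188

Choose the 5 positions: C(17,5) = 6188.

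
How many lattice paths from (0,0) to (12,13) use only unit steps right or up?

5200300

Each path is a sequence of 25 steps with 12 rights: C(25,12) = 5200300.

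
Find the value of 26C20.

C(26,20) = C(26,6) by symmetry.
C(26,6) = (26·25·24·23·22·21) / 6! = 165765600 / 720 = 230230.

230230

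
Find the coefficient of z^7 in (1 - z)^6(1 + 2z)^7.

Coefficient of z^7 = Σ_{j} C(6,j)·(-1)^j·C(7,7-j)·2^(7-j) for j from 0 to 6.
= 128 + (-2688) + 10080 + (-11200) + 4200 + (-504) + 14 = 30.

30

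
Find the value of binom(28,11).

21474180

C(28,11) = (28·27·26·25·24·23·22·21·20·19·18) / 11! = 857180548224000 / 39916800 = 21474180.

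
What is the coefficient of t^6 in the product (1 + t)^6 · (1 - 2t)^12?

-5511

Coefficient of t^6 = Σ_{j} C(6,j)·1^j·C(12,6-j)·(-2)^(6-j) for j from 0 to 6.
= 59136 + (-152064) + 118800 + (-35200) + 3960 + (-144) + 1 = -5511.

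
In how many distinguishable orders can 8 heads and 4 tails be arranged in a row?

Choose positions for the heads: C(12,8) = 495.

495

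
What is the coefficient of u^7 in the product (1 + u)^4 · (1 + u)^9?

1716

(1 + u)^4(1 + u)^9 = (1 + u)^13, so the coefficient of u^7 is C(13,7)·1^7 = 1716·1 = 1716.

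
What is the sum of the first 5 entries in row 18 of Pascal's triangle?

1 + 18 + 153 + 816 + 3060 = 4048.

4048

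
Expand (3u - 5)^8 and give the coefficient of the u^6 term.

The general term is C(8,j)·(3u)^j·(-5)^(8-j); the u^6 term has j = 6.
C(8,6) = 28.
Coefficient = C(8,6) · 3^6 · (-5)^2 = 28 · 729 · 25 = 510300.

510300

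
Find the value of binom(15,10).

C(15,10) = C(15,5) by symmetry.
C(15,5) = (15·14·13·12·11) / 5! = 360360 / 120 = 3003.

3003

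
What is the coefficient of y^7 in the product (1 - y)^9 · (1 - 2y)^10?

-854220

Coefficient of y^7 = Σ_{j} C(9,j)·(-1)^j·C(10,7-j)·(-2)^(7-j) for j from 0 to 7.
= (-15360) + (-120960) + (-290304) + (-282240) + (-120960) + (-22680) + (-1680) + (-36) = -854220.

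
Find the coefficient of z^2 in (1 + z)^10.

45

The general term is C(10,j)·(1)^j·(z)^(10-j); the z^2 term has j = 8.
C(10,8) = 45.
Coefficient = C(10,8) = 45.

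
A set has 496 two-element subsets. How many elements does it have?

32

n(n−1)/2 = 496 ⇒ n(n−1) = 992. Since 32·31 = 992, n = 32.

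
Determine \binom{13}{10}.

286

C(13,10) = C(13,3) by symmetry.
C(13,3) = (13·12·11) / 3! = 1716 / 6 = 286.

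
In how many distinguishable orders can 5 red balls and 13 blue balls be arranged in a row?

Choose positions for the red balls: C(18,5) = 8568.

8568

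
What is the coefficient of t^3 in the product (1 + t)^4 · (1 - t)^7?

Coefficient of t^3 = Σ_{j} C(4,j)·1^j·C(7,3-j)·(-1)^(3-j) for j from 0 to 3.
= (-35) + 84 + (-42) + 4 = 11.

11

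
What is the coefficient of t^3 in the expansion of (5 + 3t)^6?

The general term is C(6,j)·(5)^j·(3t)^(6-j); the t^3 term has j = 3.
C(6,3) = 20.
Coefficient = C(6,3) · 5^3 · 3^3 = 20 · 125 · 27 = 67500.

67500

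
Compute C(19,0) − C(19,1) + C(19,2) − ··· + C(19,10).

The partial alternating sum Σ_{k=0}^{10} (−1)^k C(19,k) = (−1)^10 C(18,10) = 43758.

43758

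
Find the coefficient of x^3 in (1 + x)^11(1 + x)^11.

1540

Coefficient of x^3 = Σ_{j} C(11,j)·C(11,3-j) for j from 0 to 3.
= 165 + 605 + 605 + 165 = 1540.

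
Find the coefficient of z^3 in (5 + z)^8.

175000

The general term is C(8,j)·(5)^j·(z)^(8-j); the z^3 term has j = 5.
C(8,5) = 56.
Coefficient = C(8,5) · 5^5 = 56 · 3125 = 175000.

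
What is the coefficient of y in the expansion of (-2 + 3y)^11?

33792

The general term is C(11,j)·(-2)^j·(3y)^(11-j); the y^1 term has j = 10.
C(11,10) = 11.
Coefficient = C(11,10) · (-2)^10 · 3^1 = 11 · 1024 · 3 = 33792.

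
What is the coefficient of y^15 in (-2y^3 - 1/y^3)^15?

-3075072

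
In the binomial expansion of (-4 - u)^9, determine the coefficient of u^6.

The general term is C(9,j)·(-4)^j·(-u)^(9-j); the u^6 term has j = 3.
C(9,3) = 84.
Coefficient = C(9,3) · (-4)^3 = 84 · (-64) = -5376.

-5376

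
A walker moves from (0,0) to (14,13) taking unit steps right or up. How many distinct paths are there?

Each path is a sequence of 27 steps with 14 rights: C(27,14) = 20058300.

20058300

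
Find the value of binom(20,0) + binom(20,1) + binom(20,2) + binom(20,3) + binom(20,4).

1 + 20 + 190 + 1140 + 4845 = 6196.

6196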